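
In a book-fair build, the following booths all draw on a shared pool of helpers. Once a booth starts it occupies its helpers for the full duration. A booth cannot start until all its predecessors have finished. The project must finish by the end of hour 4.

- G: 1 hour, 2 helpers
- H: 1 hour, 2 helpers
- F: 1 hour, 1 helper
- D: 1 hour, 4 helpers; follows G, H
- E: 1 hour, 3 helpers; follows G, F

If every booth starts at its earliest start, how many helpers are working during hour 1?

5

At early start, hour 1 has: G, H, F.
Demand: 2 + 2 + 1 = 5.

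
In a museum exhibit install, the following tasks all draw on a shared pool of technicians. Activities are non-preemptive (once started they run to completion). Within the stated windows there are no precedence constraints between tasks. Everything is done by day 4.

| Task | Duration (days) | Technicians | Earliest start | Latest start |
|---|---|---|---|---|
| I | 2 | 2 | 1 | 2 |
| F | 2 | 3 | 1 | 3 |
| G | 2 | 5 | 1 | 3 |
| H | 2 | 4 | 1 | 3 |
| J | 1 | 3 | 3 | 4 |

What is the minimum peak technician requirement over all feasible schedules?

9

Early-start (I@1, F@1, G@1, H@1, J@3) gives peak 14: d1:14  d2:14  d3:3  d4:0.
Shift G→3.
Schedule I@1, F@1, G@3, H@1, J@3: d1:9  d2:9  d3:8  d4:5 — peak 9.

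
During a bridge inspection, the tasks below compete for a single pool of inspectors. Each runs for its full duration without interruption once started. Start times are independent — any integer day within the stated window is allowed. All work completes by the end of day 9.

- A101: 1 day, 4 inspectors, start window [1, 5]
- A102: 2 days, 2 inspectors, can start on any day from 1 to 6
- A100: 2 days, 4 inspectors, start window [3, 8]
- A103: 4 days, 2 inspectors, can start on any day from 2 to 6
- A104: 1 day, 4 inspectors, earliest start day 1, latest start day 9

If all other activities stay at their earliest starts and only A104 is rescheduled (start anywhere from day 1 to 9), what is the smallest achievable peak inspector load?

A104@1: d1:10  d2:4  d3:6  d4:6  d5:2  d6:0  d7:0  d8:0  d9:0 → peak 10
A104@2: d1:6  d2:8  d3:6  d4:6  d5:2  d6:0  d7:0  d8:0  d9:0 → peak 8
A104@3: d1:6  d2:4  d3:10  d4:6  d5:2  d6:0  d7:0  d8:0  d9:0 → peak 10
A104@4: d1:6  d2:4  d3:6  d4:10  d5:2  d6:0  d7:0  d8:0  d9:0 → peak 10
A104@5: d1:6  d2:4  d3:6  d4:6  d5:6  d6:0  d7:0  d8:0  d9:0 → peak 6
A104@6: d1:6  d2:4  d3:6  d4:6  d5:2  d6:4  d7:0  d8:0  d9:0 → peak 6
A104@7: d1:6  d2:4  d3:6  d4:6  d5:2  d6:0  d7:4  d8:0  d9:0 → peak 6
A104@8: d1:6  d2:4  d3:6  d4:6  d5:2  d6:0  d7:0  d8:4  d9:0 → peak 6
A104@9: d1:6  d2:4  d3:6  d4:6  d5:2  d6:0  d7:0  d8:0  d9:4 → peak 6
Best is A104@5, peak 6.

6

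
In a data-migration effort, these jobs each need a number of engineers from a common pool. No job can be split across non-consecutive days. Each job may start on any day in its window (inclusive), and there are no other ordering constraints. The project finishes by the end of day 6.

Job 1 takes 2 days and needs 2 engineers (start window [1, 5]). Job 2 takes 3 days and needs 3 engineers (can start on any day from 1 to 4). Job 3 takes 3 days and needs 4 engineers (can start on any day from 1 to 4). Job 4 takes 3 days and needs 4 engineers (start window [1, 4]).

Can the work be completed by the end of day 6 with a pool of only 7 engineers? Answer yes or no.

yes

Schedule Job 1@1, Job 2@3, Job 3@1, Job 4@4: d1:6  d2:6  d3:7  d4:7  d5:7  d6:4 — peak 7 ≤ 7.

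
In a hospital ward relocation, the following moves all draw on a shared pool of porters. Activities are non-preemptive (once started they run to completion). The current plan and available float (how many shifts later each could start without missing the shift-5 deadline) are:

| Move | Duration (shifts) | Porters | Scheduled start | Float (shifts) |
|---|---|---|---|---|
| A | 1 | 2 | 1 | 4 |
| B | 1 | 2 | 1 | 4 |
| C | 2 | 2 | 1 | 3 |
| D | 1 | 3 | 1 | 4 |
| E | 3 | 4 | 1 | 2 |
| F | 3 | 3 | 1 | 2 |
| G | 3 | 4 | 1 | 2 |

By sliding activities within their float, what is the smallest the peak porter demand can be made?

11

Early-start (A@1, B@1, C@1, D@1, E@1, F@1, G@1) gives peak 20: s1:20  s2:13  s3:11  s4:0  s5:0.
Shift E→2, F→2, G→3.
Schedule A@1, B@1, C@1, D@1, E@2, F@2, G@3: s1:9  s2:9  s3:11  s4:11  s5:4 — peak 11.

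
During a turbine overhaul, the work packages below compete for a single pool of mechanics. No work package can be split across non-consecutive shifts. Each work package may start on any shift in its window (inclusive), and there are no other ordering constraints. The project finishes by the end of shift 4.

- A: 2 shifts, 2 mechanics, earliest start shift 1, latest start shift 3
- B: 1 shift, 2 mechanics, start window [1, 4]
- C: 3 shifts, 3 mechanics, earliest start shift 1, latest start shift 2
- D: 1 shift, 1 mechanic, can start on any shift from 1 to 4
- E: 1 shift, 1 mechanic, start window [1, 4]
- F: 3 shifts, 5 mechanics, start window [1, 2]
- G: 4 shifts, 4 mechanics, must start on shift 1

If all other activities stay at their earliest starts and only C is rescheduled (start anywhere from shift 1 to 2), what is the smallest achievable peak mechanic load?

C@1: s1:18  s2:14  s3:12  s4:4 → peak 18
C@2: s1:15  s2:14  s3:12  s4:7 → peak 15
Best is C@2, peak 15.

15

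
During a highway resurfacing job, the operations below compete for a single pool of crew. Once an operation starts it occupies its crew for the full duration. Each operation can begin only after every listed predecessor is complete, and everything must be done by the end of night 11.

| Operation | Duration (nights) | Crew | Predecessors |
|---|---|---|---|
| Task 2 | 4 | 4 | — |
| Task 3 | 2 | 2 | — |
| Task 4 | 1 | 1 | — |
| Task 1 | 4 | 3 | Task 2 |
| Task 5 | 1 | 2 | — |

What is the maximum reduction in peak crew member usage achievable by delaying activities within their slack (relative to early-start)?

Early-start peak: n1:9  n2:6  n3:4  n4:4  n5:3  n6:3  n7:3  n8:3  n9:0  n10:0  n11:0 ⇒ 9.
Leveled (Task 2@1, Task 3@5, Task 4@5, Task 1@7, Task 5@6): n1:4  n2:4  n3:4  n4:4  n5:3  n6:4  n7:3  n8:3  n9:3  n10:3  n11:0 ⇒ 4.
Reduction 9 − 4 = 5.

5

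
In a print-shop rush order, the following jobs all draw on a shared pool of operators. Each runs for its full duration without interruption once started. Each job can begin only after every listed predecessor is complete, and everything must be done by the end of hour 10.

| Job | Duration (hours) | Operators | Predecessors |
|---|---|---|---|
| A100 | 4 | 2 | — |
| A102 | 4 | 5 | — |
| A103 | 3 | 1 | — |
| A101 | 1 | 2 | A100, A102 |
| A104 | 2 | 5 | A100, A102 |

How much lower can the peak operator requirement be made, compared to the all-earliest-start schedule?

Early-start peak: h1:8  h2:8  h3:8  h4:7  h5:7  h6:5  h7:0  h8:0  h9:0  h10:0 ⇒ 8.
Leveled (A100@1, A102@1, A103@5, A101@5, A104@6): h1:7  h2:7  h3:7  h4:7  h5:3  h6:6  h7:6  h8:0  h9:0  h10:0 ⇒ 7.
Reduction 8 − 7 = 1.

1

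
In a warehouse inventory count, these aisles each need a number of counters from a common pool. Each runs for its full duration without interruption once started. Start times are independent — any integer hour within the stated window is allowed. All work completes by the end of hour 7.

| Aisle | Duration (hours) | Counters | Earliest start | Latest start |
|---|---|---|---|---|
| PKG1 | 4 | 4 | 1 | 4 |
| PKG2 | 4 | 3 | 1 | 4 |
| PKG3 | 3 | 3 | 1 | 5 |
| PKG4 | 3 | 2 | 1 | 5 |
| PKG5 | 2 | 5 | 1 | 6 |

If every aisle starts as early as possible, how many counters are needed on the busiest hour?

17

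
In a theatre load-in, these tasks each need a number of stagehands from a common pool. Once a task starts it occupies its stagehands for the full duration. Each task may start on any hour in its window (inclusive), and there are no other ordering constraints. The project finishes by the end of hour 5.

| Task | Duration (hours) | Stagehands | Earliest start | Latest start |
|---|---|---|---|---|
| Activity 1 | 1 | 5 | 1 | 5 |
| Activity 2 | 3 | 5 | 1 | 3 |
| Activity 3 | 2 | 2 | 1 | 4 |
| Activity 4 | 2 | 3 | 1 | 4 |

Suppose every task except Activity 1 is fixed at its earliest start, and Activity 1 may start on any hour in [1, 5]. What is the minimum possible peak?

10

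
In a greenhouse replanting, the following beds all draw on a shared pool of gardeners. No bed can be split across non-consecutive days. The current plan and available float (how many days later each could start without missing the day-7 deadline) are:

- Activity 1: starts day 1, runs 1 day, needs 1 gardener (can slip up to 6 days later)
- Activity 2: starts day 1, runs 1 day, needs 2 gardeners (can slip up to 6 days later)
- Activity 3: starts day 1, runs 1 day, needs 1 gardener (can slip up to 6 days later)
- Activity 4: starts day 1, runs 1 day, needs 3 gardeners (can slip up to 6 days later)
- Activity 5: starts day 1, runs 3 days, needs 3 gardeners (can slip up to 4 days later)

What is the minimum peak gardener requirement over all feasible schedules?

3

Early-start (Activity 1@1, Activity 2@1, Activity 3@1, Activity 4@1, Activity 5@1) gives peak 10: d1:10  d2:3  d3:3  d4:0  d5:0  d6:0  d7:0.
Shift Activity 3→2, Activity 4→3, Activity 5→4.
Schedule Activity 1@1, Activity 2@1, Activity 3@2, Activity 4@3, Activity 5@4: d1:3  d2:1  d3:3  d4:3  d5:3  d6:3  d7:0 — peak 3.
Total gardener-days = 16 over 7 days ⇒ peak ≥ ⌈16/7⌉ = 3, so 3 is optimal.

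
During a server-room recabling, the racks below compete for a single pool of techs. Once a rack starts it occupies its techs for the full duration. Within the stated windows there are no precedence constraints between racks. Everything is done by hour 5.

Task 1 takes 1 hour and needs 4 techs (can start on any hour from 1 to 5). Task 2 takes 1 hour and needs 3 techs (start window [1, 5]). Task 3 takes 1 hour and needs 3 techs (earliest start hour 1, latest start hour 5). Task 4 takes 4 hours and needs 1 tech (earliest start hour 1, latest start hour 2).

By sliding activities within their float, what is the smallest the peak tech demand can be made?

Early-start (Task 1@1, Task 2@1, Task 3@1, Task 4@1) gives peak 11: h1:11  h2:1  h3:1  h4:1  h5:0.
Shift Task 2→2, Task 3→3, Task 4→2.
Schedule Task 1@1, Task 2@2, Task 3@3, Task 4@2: h1:4  h2:4  h3:4  h4:1  h5:1 — peak 4.

4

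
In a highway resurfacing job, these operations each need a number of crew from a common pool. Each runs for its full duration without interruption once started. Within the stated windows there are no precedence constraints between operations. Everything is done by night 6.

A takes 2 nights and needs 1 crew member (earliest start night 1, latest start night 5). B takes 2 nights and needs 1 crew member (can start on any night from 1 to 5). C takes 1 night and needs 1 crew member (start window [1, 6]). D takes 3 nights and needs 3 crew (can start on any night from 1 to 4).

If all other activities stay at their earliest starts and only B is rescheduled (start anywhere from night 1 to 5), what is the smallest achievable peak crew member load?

5

B@1: n1:6  n2:5  n3:3  n4:0  n5:0  n6:0 → peak 6
B@2: n1:5  n2:5  n3:4  n4:0  n5:0  n6:0 → peak 5
B@3: n1:5  n2:4  n3:4  n4:1  n5:0  n6:0 → peak 5
B@4: n1:5  n2:4  n3:3  n4:1  n5:1  n6:0 → peak 5
B@5: n1:5  n2:4  n3:3  n4:0  n5:1  n6:1 → peak 5
Best is B@2, peak 5.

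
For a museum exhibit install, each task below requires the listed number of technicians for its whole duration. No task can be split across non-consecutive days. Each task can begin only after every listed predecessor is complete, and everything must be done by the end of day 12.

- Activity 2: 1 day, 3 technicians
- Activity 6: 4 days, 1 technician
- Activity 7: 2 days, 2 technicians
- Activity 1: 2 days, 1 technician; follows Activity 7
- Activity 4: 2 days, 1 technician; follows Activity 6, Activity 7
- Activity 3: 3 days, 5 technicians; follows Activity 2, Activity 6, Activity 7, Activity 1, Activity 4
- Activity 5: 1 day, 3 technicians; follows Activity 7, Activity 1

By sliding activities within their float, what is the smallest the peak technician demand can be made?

5

Early-start (Activity 2@1, Activity 6@1, Activity 7@1, Activity 1@3, Activity 4@5, Activity 3@7, Activity 5@5) gives peak 6: d1:6  d2:3  d3:2  d4:2  d5:4  d6:1  d7:5  d8:5  d9:5  d10:0  d11:0  d12:0.
Shift Activity 7→2, Activity 1→4, Activity 5→6.
Schedule Activity 2@1, Activity 6@1, Activity 7@2, Activity 1@4, Activity 4@5, Activity 3@7, Activity 5@6: d1:4  d2:3  d3:3  d4:2  d5:2  d6:4  d7:5  d8:5  d9:5  d10:0  d11:0  d12:0 — peak 5.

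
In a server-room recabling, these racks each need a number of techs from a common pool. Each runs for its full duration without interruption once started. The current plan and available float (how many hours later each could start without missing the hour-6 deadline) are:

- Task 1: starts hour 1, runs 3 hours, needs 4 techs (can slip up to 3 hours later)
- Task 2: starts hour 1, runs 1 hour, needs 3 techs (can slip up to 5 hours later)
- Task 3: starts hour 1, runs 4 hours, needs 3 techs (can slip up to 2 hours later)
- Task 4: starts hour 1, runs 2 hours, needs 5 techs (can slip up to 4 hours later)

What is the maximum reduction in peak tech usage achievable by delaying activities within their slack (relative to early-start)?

8

Early-start peak: h1:15  h2:12  h3:7  h4:3  h5:0  h6:0 ⇒ 15.
Leveled (Task 1@1, Task 2@4, Task 3@1, Task 4@5): h1:7  h2:7  h3:7  h4:6  h5:5  h6:5 ⇒ 7.
Reduction 15 − 7 = 8.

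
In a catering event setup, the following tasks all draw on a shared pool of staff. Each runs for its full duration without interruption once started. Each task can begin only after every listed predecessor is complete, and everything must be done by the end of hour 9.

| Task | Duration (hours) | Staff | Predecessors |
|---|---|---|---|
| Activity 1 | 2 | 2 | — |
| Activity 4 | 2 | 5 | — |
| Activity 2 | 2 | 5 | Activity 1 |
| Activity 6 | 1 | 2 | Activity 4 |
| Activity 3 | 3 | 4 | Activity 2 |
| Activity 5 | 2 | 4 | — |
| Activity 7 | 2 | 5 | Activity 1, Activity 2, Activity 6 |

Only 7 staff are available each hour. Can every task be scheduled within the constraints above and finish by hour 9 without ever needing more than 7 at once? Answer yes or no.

no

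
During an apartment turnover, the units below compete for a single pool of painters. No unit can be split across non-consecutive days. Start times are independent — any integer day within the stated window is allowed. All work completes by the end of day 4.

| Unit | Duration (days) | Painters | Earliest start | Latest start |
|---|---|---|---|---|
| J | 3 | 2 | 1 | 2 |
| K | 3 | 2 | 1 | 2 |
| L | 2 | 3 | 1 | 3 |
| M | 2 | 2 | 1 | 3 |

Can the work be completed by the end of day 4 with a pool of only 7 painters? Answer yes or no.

Schedule J@1, K@1, L@1, M@3: d1:7  d2:7  d3:6  d4:2 — peak 7 ≤ 7.

yes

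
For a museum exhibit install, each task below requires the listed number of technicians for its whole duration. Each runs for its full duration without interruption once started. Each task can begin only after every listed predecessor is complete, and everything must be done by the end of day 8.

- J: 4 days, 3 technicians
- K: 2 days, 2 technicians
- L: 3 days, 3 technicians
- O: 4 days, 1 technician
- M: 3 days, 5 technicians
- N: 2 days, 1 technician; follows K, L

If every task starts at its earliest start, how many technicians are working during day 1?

At early start, day 1 has: J, K, L, O, M.
Demand: 3 + 2 + 3 + 1 + 5 = 14.

14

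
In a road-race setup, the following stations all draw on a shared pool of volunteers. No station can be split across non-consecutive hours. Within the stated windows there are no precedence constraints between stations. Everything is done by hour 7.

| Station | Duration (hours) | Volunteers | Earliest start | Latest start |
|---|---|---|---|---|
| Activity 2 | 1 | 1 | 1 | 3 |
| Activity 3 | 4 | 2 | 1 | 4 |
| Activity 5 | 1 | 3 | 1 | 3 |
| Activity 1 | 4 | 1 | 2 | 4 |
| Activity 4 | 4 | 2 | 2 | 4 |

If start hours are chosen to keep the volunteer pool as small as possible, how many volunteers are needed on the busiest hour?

Early-start (Activity 2@1, Activity 3@1, Activity 5@1, Activity 1@2, Activity 4@2) gives peak 6: h1:6  h2:5  h3:5  h4:5  h5:3  h6:0  h7:0.
Shift Activity 5→2, Activity 1→3, Activity 4→3.
Schedule Activity 2@1, Activity 3@1, Activity 5@2, Activity 1@3, Activity 4@3: h1:3  h2:5  h3:5  h4:5  h5:3  h6:3  h7:0 — peak 5.

5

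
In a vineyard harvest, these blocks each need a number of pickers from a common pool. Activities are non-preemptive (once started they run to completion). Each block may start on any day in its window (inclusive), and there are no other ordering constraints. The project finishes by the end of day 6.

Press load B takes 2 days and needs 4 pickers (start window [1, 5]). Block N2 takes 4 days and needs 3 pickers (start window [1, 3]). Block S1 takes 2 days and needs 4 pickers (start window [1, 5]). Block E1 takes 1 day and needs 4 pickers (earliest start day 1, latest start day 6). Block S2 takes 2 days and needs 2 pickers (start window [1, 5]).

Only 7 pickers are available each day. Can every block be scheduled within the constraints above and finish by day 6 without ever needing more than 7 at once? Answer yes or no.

Schedule Press load B@1, Block N2@1, Block S1@3, Block E1@5, Block S2@5: d1:7  d2:7  d3:7  d4:7  d5:6  d6:2 — peak 7 ≤ 7.

yes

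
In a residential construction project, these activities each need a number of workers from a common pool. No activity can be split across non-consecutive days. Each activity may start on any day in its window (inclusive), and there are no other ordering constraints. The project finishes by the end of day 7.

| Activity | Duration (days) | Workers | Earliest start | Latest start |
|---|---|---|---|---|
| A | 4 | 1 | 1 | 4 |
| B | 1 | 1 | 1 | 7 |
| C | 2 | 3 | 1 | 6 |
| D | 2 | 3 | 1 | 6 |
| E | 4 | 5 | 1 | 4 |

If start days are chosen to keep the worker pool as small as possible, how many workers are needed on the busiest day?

6

Early-start (A@1, B@1, C@1, D@1, E@1) gives peak 13: d1:13  d2:12  d3:6  d4:6  d5:0  d6:0  d7:0.
Shift C→6, D→6, E→2.
Schedule A@1, B@1, C@6, D@6, E@2: d1:2  d2:6  d3:6  d4:6  d5:5  d6:6  d7:6 — peak 6.
Total worker-days = 37 over 7 days ⇒ peak ≥ ⌈37/7⌉ = 6, so 6 is optimal.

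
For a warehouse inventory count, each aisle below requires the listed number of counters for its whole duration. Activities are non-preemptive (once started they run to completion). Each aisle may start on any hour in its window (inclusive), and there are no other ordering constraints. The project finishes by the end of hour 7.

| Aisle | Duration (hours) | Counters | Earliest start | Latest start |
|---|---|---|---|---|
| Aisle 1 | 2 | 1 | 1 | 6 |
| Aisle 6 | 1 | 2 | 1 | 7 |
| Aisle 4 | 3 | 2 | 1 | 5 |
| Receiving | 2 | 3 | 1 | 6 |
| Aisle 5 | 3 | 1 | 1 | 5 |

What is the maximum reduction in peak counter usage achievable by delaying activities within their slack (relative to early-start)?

6

Early-start peak: h1:9  h2:7  h3:3  h4:0  h5:0  h6:0  h7:0 ⇒ 9.
Leveled (Aisle 1@1, Aisle 6@1, Aisle 4@2, Receiving@6, Aisle 5@3): h1:3  h2:3  h3:3  h4:3  h5:1  h6:3  h7:3 ⇒ 3.
Reduction 9 − 3 = 6.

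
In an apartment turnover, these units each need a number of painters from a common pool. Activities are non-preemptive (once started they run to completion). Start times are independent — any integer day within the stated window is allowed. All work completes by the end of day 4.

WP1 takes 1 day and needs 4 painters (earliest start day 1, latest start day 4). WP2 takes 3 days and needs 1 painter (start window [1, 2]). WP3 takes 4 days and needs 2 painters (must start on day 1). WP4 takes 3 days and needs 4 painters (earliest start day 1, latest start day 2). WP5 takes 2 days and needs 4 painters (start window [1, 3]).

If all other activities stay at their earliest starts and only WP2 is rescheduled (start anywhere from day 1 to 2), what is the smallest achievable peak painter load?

14

WP2@1: d1:15  d2:11  d3:7  d4:2 → peak 15
WP2@2: d1:14  d2:11  d3:7  d4:3 → peak 14
Best is WP2@2, peak 14.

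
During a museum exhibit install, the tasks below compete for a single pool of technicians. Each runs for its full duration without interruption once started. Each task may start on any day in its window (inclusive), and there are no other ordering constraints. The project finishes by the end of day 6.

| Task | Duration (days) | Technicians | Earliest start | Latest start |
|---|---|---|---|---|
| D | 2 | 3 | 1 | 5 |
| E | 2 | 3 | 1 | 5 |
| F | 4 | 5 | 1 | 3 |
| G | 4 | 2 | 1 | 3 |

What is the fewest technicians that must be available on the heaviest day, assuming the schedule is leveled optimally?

Early-start (D@1, E@1, F@1, G@1) gives peak 13: d1:13  d2:13  d3:7  d4:7  d5:0  d6:0.
Shift F→3, G→3.
Schedule D@1, E@1, F@3, G@3: d1:6  d2:6  d3:7  d4:7  d5:7  d6:7 — peak 7.
Total technician-days = 40 over 6 days ⇒ peak ≥ ⌈40/6⌉ = 7, so 7 is optimal.

7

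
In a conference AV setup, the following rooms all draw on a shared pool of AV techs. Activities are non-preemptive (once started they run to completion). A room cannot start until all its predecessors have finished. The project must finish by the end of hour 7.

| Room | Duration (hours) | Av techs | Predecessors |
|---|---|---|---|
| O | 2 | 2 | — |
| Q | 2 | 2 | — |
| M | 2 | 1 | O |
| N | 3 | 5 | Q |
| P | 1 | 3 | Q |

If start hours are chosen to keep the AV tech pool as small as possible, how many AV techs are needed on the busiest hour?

5

Early-start (O@1, Q@1, M@3, N@3, P@3) gives peak 9: h1:4  h2:4  h3:9  h4:6  h5:5  h6:0  h7:0.
Shift N→5.
Schedule O@1, Q@1, M@3, N@5, P@3: h1:4  h2:4  h3:4  h4:1  h5:5  h6:5  h7:5 — peak 5.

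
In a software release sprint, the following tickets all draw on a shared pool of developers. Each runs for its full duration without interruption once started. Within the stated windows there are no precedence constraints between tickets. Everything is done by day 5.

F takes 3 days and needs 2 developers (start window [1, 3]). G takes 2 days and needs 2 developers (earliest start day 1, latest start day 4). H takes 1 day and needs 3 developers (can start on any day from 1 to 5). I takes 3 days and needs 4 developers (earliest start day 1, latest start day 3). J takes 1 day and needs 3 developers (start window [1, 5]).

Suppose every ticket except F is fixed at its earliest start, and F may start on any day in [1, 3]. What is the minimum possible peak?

12

F@1: d1:14  d2:8  d3:6  d4:0  d5:0 → peak 14
F@2: d1:12  d2:8  d3:6  d4:2  d5:0 → peak 12
F@3: d1:12  d2:6  d3:6  d4:2  d5:2 → peak 12
Best is F@2, peak 12.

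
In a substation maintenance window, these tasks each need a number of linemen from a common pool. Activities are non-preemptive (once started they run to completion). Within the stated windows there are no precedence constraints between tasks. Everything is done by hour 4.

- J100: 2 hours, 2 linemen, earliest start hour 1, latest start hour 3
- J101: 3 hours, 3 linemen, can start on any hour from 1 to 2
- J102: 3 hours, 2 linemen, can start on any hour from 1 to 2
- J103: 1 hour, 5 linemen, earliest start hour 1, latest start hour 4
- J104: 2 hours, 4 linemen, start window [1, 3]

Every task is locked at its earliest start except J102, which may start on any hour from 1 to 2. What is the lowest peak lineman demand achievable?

J102@1: h1:16  h2:11  h3:5  h4:0 → peak 16
J102@2: h1:14  h2:11  h3:5  h4:2 → peak 14
Best is J102@2, peak 14.

14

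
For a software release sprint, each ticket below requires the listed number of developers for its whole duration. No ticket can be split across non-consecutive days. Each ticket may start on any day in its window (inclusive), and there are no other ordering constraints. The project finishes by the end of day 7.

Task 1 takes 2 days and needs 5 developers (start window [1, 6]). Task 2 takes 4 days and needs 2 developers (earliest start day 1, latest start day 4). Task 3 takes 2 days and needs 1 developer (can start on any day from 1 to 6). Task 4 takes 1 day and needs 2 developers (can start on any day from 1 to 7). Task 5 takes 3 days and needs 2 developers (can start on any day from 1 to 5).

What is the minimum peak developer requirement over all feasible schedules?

5

Early-start (Task 1@1, Task 2@1, Task 3@1, Task 4@1, Task 5@1) gives peak 12: d1:12  d2:10  d3:4  d4:2  d5:0  d6:0  d7:0.
Shift Task 2→3, Task 3→3, Task 4→3, Task 5→4.
Schedule Task 1@1, Task 2@3, Task 3@3, Task 4@3, Task 5@4: d1:5  d2:5  d3:5  d4:5  d5:4  d6:4  d7:0 — peak 5.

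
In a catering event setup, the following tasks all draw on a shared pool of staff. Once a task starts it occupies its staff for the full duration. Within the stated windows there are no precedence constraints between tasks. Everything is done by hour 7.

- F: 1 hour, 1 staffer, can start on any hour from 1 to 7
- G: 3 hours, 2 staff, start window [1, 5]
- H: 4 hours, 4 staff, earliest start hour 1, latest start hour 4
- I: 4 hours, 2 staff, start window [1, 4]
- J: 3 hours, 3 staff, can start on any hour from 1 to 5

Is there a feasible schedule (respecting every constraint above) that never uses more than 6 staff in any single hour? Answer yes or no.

yes

Schedule F@1, G@1, H@4, I@4, J@1: h1:6  h2:5  h3:5  h4:6  h5:6  h6:6  h7:6 — peak 6 ≤ 6.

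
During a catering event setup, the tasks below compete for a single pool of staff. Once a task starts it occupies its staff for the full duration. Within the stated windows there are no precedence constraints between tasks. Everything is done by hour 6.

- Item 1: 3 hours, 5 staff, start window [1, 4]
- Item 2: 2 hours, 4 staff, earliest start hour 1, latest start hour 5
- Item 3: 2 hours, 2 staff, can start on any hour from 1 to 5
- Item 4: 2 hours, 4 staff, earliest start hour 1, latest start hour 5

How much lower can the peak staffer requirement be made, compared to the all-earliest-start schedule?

7

Early-start peak: h1:15  h2:15  h3:5  h4:0  h5:0  h6:0 ⇒ 15.
Leveled (Item 1@1, Item 2@4, Item 3@1, Item 4@4): h1:7  h2:7  h3:5  h4:8  h5:8  h6:0 ⇒ 8.
Reduction 15 − 8 = 7.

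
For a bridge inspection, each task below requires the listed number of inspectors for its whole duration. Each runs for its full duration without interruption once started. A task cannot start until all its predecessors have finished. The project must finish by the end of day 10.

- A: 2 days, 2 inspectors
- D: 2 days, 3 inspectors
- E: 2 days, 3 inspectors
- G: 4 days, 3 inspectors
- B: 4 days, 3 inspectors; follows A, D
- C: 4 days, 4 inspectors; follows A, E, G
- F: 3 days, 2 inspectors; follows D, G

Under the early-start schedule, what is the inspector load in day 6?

At early start, day 6 has: B, C, F.
Demand: 3 + 4 + 2 = 9.

9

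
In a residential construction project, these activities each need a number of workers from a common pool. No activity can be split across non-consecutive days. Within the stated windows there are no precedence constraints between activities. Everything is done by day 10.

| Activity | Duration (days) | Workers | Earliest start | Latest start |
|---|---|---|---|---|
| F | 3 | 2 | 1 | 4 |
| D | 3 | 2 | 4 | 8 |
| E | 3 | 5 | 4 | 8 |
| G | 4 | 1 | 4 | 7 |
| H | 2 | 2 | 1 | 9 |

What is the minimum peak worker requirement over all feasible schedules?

Early-start (F@1, D@4, E@4, G@4, H@1) gives peak 8: d1:4  d2:4  d3:2  d4:8  d5:8  d6:8  d7:1  d8:0  d9:0  d10:0.
Shift E→8.
Schedule F@1, D@4, E@8, G@4, H@1: d1:4  d2:4  d3:2  d4:3  d5:3  d6:3  d7:1  d8:5  d9:5  d10:5 — peak 5.

5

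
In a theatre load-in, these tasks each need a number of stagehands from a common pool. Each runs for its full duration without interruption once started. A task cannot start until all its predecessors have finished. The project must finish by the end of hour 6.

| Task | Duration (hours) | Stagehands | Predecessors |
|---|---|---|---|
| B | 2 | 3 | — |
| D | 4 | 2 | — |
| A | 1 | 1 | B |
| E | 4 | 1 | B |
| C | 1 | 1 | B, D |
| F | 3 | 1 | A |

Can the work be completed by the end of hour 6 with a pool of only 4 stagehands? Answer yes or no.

no

The minimum achievable peak is 5; 4 < 5, so no feasible schedule stays within the cap.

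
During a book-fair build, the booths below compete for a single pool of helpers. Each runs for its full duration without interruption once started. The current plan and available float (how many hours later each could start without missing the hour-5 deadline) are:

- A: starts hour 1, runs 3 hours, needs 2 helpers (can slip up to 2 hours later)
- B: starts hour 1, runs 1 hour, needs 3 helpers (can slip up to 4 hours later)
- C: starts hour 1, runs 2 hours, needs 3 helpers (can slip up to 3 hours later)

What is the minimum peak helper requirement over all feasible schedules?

5

Early-start (A@1, B@1, C@1) gives peak 8: h1:8  h2:5  h3:2  h4:0  h5:0.
Shift C→2.
Schedule A@1, B@1, C@2: h1:5  h2:5  h3:5  h4:0  h5:0 — peak 5.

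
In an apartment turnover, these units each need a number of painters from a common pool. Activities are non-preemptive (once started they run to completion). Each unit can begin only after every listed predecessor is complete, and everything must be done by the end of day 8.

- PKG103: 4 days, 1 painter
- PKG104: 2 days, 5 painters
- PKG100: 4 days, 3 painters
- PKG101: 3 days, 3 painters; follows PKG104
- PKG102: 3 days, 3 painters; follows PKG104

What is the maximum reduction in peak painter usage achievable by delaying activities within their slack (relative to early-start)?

4

Early-start peak: d1:9  d2:9  d3:10  d4:10  d5:6  d6:0  d7:0  d8:0 ⇒ 10.
Leveled (PKG103@1, PKG104@1, PKG100@5, PKG101@3, PKG102@6): d1:6  d2:6  d3:4  d4:4  d5:6  d6:6  d7:6  d8:6 ⇒ 6.
Reduction 10 − 6 = 4.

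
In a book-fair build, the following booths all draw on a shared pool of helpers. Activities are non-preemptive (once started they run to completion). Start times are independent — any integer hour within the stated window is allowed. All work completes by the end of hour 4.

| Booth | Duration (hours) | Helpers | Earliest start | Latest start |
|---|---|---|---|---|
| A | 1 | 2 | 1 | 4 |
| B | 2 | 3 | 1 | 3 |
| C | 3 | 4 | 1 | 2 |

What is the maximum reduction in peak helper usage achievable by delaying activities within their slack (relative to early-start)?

Early-start peak: h1:9  h2:7  h3:4  h4:0 ⇒ 9.
Leveled (A@1, B@1, C@2): h1:5  h2:7  h3:4  h4:4 ⇒ 7.
Reduction 9 − 7 = 2.

2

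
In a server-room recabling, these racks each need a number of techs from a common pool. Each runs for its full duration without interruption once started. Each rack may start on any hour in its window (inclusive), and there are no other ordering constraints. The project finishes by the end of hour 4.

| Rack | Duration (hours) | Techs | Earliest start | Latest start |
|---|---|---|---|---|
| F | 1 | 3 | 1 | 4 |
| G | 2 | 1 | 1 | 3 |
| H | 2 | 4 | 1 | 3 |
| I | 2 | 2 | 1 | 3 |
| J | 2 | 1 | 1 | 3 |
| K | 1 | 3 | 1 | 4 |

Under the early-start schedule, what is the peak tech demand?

14

Early-start schedule: F@1, G@1, H@1, I@1, J@1, K@1.
Load per hour: hour 1: 14, hour 2: 8, hour 3: 0, hour 4: 0.
Peak is 14.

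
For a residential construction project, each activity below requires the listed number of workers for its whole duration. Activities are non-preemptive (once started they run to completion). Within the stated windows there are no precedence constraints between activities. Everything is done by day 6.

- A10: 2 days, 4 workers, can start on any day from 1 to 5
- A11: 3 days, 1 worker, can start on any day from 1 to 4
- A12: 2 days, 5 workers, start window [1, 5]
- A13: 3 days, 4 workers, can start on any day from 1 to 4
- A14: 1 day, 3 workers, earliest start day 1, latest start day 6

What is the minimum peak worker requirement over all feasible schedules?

Early-start (A10@1, A11@1, A12@1, A13@1, A14@1) gives peak 17: d1:17  d2:14  d3:5  d4:0  d5:0  d6:0.
Shift A11→3, A12→4, A14→3.
Schedule A10@1, A11@3, A12@4, A13@1, A14@3: d1:8  d2:8  d3:8  d4:6  d5:6  d6:0 — peak 8.

8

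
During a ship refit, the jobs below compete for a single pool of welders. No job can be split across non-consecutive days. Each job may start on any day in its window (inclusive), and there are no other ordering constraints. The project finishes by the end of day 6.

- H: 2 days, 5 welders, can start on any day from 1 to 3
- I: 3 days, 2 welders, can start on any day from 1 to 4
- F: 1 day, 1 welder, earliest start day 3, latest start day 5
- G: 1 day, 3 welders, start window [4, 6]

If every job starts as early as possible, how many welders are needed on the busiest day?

Early-start schedule: H@1, I@1, F@3, G@4.
Load per day: day 1: 7, day 2: 7, day 3: 3, day 4: 3, day 5: 0, day 6: 0.
Peak is 7.

7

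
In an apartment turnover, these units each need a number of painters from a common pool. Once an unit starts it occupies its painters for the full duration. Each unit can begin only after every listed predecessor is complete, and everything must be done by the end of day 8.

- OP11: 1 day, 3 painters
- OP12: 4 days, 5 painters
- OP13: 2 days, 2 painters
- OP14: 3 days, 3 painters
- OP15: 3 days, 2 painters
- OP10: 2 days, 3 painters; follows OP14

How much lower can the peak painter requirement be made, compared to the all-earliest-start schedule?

Early-start peak: d1:15  d2:12  d3:10  d4:8  d5:3  d6:0  d7:0  d8:0 ⇒ 15.
Leveled (OP11@1, OP12@1, OP13@2, OP14@4, OP15@5, OP10@7): d1:8  d2:7  d3:7  d4:8  d5:5  d6:5  d7:5  d8:3 ⇒ 8.
Reduction 15 − 8 = 7.

7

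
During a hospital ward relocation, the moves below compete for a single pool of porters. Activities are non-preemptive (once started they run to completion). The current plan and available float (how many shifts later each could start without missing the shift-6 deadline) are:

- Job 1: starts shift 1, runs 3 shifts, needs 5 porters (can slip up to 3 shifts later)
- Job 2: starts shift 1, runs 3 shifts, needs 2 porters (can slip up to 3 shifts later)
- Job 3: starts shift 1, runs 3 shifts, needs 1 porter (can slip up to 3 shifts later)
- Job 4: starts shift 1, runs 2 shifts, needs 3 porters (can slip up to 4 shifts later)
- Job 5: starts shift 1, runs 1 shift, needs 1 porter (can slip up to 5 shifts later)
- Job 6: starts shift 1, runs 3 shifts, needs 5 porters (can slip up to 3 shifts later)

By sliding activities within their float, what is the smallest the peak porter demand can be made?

8

Early-start (Job 1@1, Job 2@1, Job 3@1, Job 4@1, Job 5@1, Job 6@1) gives peak 17: s1:17  s2:16  s3:13  s4:0  s5:0  s6:0.
Shift Job 4→4, Job 5→6, Job 6→4.
Schedule Job 1@1, Job 2@1, Job 3@1, Job 4@4, Job 5@6, Job 6@4: s1:8  s2:8  s3:8  s4:8  s5:8  s6:6 — peak 8.
Total porter-shifts = 46 over 6 shifts ⇒ peak ≥ ⌈46/6⌉ = 8, so 8 is optimal.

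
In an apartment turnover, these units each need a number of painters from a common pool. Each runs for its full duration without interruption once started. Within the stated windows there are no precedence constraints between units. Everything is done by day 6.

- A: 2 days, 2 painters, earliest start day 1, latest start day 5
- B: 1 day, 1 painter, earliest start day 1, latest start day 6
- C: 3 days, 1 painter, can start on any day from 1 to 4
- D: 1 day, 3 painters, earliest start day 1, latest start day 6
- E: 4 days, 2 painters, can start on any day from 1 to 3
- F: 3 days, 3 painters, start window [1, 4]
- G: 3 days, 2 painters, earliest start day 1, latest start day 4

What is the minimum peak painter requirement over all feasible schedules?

6

Early-start (A@1, B@1, C@1, D@1, E@1, F@1, G@1) gives peak 14: d1:14  d2:10  d3:8  d4:2  d5:0  d6:0.
Shift C→3, D→6, E→2, F→4.
Schedule A@1, B@1, C@3, D@6, E@2, F@4, G@1: d1:5  d2:6  d3:5  d4:6  d5:6  d6:6 — peak 6.
Total painter-days = 34 over 6 days ⇒ peak ≥ ⌈34/6⌉ = 6, so 6 is optimal.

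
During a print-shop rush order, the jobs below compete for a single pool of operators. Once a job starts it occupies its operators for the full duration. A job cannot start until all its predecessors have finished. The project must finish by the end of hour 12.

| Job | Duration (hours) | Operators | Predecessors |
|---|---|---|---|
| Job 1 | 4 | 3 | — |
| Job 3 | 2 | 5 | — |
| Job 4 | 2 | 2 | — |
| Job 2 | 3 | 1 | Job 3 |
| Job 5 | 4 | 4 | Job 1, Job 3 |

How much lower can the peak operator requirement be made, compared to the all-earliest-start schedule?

Early-start peak: h1:10  h2:10  h3:4  h4:4  h5:5  h6:4  h7:4  h8:4  h9:0  h10:0  h11:0  h12:0 ⇒ 10.
Leveled (Job 1@1, Job 3@5, Job 4@1, Job 2@7, Job 5@7): h1:5  h2:5  h3:3  h4:3  h5:5  h6:5  h7:5  h8:5  h9:5  h10:4  h11:0  h12:0 ⇒ 5.
Reduction 10 − 5 = 5.

5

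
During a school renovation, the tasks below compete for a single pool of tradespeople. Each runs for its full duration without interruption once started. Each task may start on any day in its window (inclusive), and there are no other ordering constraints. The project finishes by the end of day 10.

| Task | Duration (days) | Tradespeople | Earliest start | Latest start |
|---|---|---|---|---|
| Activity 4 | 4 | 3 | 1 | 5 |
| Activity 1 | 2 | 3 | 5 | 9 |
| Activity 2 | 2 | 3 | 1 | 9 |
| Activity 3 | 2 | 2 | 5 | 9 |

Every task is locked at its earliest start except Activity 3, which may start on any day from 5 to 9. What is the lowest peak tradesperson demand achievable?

6

Activity 3@5: d1:6  d2:6  d3:3  d4:3  d5:5  d6:5  d7:0  d8:0  d9:0  d10:0 → peak 6
Activity 3@6: d1:6  d2:6  d3:3  d4:3  d5:3  d6:5  d7:2  d8:0  d9:0  d10:0 → peak 6
Activity 3@7: d1:6  d2:6  d3:3  d4:3  d5:3  d6:3  d7:2  d8:2  d9:0  d10:0 → peak 6
Activity 3@8: d1:6  d2:6  d3:3  d4:3  d5:3  d6:3  d7:0  d8:2  d9:2  d10:0 → peak 6
Activity 3@9: d1:6  d2:6  d3:3  d4:3  d5:3  d6:3  d7:0  d8:0  d9:2  d10:2 → peak 6
Best is Activity 3@5, peak 6.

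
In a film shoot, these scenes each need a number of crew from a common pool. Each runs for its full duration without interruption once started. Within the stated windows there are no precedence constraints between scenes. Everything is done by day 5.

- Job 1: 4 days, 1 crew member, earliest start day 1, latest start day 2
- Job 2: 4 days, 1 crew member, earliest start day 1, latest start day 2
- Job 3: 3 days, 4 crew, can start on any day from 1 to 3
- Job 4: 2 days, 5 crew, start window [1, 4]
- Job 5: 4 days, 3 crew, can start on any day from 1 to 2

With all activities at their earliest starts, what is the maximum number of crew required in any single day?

14

Early-start schedule: Job 1@1, Job 2@1, Job 3@1, Job 4@1, Job 5@1.
Load per day: day 1: 14, day 2: 14, day 3: 9, day 4: 5, day 5: 0.
Peak is 14.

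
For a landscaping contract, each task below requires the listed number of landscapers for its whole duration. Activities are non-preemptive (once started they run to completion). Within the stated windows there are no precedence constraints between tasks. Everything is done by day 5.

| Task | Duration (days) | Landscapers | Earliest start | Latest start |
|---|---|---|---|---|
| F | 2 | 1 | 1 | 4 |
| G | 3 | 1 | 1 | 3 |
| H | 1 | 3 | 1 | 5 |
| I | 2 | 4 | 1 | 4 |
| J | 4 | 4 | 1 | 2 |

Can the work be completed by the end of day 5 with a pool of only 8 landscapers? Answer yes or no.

yes

Schedule F@1, G@1, H@1, I@4, J@2: d1:5  d2:6  d3:5  d4:8  d5:8 — peak 8 ≤ 8.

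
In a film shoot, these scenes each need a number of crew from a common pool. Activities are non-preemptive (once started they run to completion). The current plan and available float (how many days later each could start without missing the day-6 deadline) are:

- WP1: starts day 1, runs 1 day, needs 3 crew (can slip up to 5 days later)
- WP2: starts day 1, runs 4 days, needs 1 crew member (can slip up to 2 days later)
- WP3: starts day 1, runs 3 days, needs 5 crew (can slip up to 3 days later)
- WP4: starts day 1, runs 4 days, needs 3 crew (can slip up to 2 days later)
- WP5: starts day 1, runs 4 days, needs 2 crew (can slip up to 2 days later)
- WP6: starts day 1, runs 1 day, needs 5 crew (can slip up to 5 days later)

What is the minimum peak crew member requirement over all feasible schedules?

11

Early-start (WP1@1, WP2@1, WP3@1, WP4@1, WP5@1, WP6@1) gives peak 19: d1:19  d2:11  d3:11  d4:6  d5:0  d6:0.
Shift WP4→2, WP6→4.
Schedule WP1@1, WP2@1, WP3@1, WP4@2, WP5@1, WP6@4: d1:11  d2:11  d3:11  d4:11  d5:3  d6:0 — peak 11.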